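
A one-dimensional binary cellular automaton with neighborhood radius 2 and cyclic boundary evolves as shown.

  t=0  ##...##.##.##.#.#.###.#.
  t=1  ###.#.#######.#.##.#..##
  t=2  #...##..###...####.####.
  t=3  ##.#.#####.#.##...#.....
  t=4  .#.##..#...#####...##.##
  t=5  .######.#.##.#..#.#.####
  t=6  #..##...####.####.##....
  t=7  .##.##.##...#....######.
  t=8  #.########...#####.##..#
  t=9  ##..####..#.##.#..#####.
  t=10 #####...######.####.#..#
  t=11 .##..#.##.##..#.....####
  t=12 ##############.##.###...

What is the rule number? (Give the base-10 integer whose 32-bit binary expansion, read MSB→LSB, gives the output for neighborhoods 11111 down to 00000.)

  nb #####: next=#  (t=1,i=0, bit31=1)
  nb ####.: next=.  (t=1,i=1, bit30=0)
  nb ###.#: next=.  (t=0,i=20, bit29=0)
  nb ###..: next=.  (t=2,i=10, bit28=0)
  nb ##.##: next=#  (t=0,i=7, bit27=1)
  nb ##.#.: next=.  (t=0,i=13, bit26=0)
  nb ##..#: next=#  (t=2,i=6, bit25=1)
  nb ##...: next=#  (t=0,i=2, bit24=1)
  nb #.###: next=.  (t=0,i=18, bit23=0)
  nb #.##.: next=#  (t=0,i=0, bit22=1)
  nb #.#.#: next=#  (t=0,i=14, bit21=1)
  nb #.#..: next=#  (t=1,i=19, bit20=1)
  nb #..##: next=#  (t=1,i=21, bit19=1)
  nb #..#.: next=#  (t=4,i=6, bit18=1)
  nb #...#: next=.  (t=0,i=3, bit17=0)
  nb #....: next=#  (t=3,i=20, bit16=1)
  nb .####: next=.  (t=1,i=7, bit15=0)
  nb .###.: next=#  (t=0,i=19, bit14=1)
  nb .##.#: next=#  (t=0,i=6, bit13=1)
  nb .##..: next=#  (t=0,i=1, bit12=1)
  nb .#.##: next=#  (t=0,i=17, bit11=1)
  nb .#.#.: next=.  (t=0,i=15, bit10=0)
  nb .#..#: next=#  (t=1,i=20, bit9=1)
  nb .#...: next=#  (t=2,i=1, bit8=1)
  nb ..###: next=#  (t=1,i=22, bit7=1)
  nb ..##.: next=.  (t=0,i=5, bit6=0)
  nb ..#.#: next=#  (t=5,i=16, bit5=1)
  nb ..#..: next=.  (t=3,i=18, bit4=0)
  nb ...##: next=#  (t=0,i=4, bit3=1)
  nb ...#.: next=.  (t=3,i=17, bit2=0)
  nb ....#: next=#  (t=3,i=22, bit1=1)
  nb .....: next=.  (t=3,i=21, bit0=0)
  bits 10001011011111010111101110101010 = 2340256682

2340256682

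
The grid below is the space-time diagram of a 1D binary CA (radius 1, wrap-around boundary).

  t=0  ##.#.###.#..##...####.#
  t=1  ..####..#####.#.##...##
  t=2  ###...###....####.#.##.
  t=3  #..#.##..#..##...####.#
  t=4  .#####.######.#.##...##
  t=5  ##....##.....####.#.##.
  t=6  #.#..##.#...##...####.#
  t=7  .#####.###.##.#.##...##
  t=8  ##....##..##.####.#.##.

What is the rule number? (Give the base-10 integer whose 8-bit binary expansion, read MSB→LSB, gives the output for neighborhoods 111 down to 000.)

  ### -> .   bit 7 = 0  t=0,i=0
  ##. -> .   bit 6 = 0  t=0,i=1
  #.# -> #   bit 5 = 1  t=0,i=2
  #.. -> #   bit 4 = 1  t=0,i=10
  .## -> #   bit 3 = 1  t=0,i=5
  .#. -> #   bit 2 = 1  t=0,i=3
  ..# -> #   bit 1 = 1  t=0,i=11
  ... -> .   bit 0 = 0  t=0,i=15
  bits 00111110 = 62

62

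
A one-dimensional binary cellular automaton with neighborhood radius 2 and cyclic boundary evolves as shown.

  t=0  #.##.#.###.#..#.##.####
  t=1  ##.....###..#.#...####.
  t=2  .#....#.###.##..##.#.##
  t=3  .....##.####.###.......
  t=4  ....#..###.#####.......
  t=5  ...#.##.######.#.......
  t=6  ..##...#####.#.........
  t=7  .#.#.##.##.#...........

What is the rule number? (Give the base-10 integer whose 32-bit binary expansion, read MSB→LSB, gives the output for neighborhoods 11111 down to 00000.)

3129660972

  ##### -> #   bit 31 = 1  t=0,i=21
  ####. -> .   bit 30 = 0  t=0,i=22
  ###.# -> #   bit 29 = 1  t=0,i=0
  ###.. -> #   bit 28 = 1  t=1,i=9
  ##.## -> #   bit 27 = 1  t=0,i=1
  ##.#. -> .   bit 26 = 0  t=0,i=4
  ##..# -> #   bit 25 = 1  t=1,i=10
  ##... -> .   bit 24 = 0  t=1,i=2
  #.### -> #   bit 23 = 1  t=0,i=7
  #.##. -> .   bit 22 = 0  t=0,i=2
  #.#.# -> .   bit 21 = 0  t=0,i=5
  #.#.. -> .   bit 20 = 0  t=0,i=11
  #..## -> #   bit 19 = 1  t=2,i=15
  #..#. -> .   bit 18 = 0  t=0,i=13
  #...# -> #   bit 17 = 1  t=1,i=16
  #.... -> .   bit 16 = 0  t=1,i=3
  .#### -> #   bit 15 = 1  t=0,i=20
  .###. -> #   bit 14 = 1  t=0,i=8
  .##.# -> .   bit 13 = 0  t=0,i=3
  .##.. -> #   bit 12 = 1  t=1,i=1
  .#.## -> .   bit 11 = 0  t=0,i=6
  .#.#. -> #   bit 10 = 1  t=1,i=13
  .#..# -> #   bit 9 = 1  t=0,i=12
  .#... -> .   bit 8 = 0  t=1,i=15
  ..### -> .   bit 7 = 0  t=1,i=7
  ..##. -> .   bit 6 = 0  t=2,i=16
  ..#.# -> #   bit 5 = 1  t=0,i=14
  ..#.. -> .   bit 4 = 0  t=4,i=4
  ...## -> #   bit 3 = 1  t=1,i=6
  ...#. -> #   bit 2 = 1  t=2,i=5
  ....# -> .   bit 1 = 0  t=1,i=5
  ..... -> .   bit 0 = 0  t=1,i=4
  bits 10111010100010101101011000101100 = 3129660972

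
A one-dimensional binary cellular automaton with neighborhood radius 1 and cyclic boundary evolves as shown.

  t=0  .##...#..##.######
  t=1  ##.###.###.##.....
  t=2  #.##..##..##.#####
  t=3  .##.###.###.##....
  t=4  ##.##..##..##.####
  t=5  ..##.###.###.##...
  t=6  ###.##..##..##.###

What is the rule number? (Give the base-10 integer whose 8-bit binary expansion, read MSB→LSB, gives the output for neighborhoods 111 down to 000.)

  ###|.  b7=0 t=0,i=13
  ##.|.  b6=0 t=0,i=2
  #.#|#  b5=1 t=0,i=0
  #..|#  b4=1 t=0,i=3
  .##|#  b3=1 t=0,i=1
  .#.|.  b2=0 t=0,i=6
  ..#|#  b1=1 t=0,i=5
  ...|#  b0=1 t=0,i=4
  bits 00111011 = 59

59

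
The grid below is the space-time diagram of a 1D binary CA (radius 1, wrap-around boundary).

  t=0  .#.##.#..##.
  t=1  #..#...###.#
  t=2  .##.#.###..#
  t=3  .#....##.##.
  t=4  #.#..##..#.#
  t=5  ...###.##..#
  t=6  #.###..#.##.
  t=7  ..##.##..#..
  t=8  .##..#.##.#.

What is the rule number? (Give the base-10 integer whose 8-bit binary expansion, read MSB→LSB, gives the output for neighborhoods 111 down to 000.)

154

  [7] ### => #  t=1,i=8
  [6] ##. => .  t=0,i=4
  [5] #.# => .  t=0,i=2
  [4] #.. => #  t=0,i=7
  [3] .## => #  t=0,i=3
  [2] .#. => .  t=0,i=1
  [1] ..# => #  t=0,i=0
  [0] ... => .  t=1,i=5
  bits 10011010 = 154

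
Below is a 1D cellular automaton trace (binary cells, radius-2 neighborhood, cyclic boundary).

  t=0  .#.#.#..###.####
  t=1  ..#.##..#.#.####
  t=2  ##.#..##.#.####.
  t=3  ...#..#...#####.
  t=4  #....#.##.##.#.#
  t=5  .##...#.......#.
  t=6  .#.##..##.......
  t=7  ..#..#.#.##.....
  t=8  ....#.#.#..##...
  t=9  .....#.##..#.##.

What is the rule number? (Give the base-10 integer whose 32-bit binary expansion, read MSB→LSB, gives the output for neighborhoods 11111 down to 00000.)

1670876608

  nb #####: next=.  (t=3,i=12, bit31=0)
  nb ####.: next=#  (t=0,i=14, bit30=1)
  nb ###.#: next=#  (t=0,i=10, bit29=1)
  nb ###..: next=.  (t=1,i=15, bit28=0)
  nb ##.##: next=.  (t=0,i=11, bit27=0)
  nb ##.#.: next=.  (t=0,i=0, bit26=0)
  nb ##..#: next=#  (t=1,i=0, bit25=1)
  nb ##...: next=#  (t=3,i=15, bit24=1)
  nb #.###: next=#  (t=0,i=12, bit23=1)
  nb #.##.: next=.  (t=1,i=4, bit22=0)
  nb #.#.#: next=.  (t=0,i=1, bit21=0)
  nb #.#..: next=#  (t=0,i=5, bit20=1)
  nb #..##: next=.  (t=0,i=7, bit19=0)
  nb #..#.: next=#  (t=1,i=1, bit18=1)
  nb #...#: next=#  (t=3,i=8, bit17=1)
  nb #....: next=#  (t=3,i=0, bit16=1)
  nb .####: next=#  (t=0,i=13, bit15=1)
  nb .###.: next=.  (t=0,i=9, bit14=0)
  nb .##.#: next=.  (t=2,i=1, bit13=0)
  nb .##..: next=.  (t=1,i=5, bit12=0)
  nb .#.##: next=#  (t=1,i=3, bit11=1)
  nb .#.#.: next=#  (t=0,i=2, bit10=1)
  nb .#..#: next=.  (t=0,i=6, bit9=0)
  nb .#...: next=#  (t=3,i=7, bit8=1)
  nb ..###: next=#  (t=0,i=8, bit7=1)
  nb ..##.: next=#  (t=2,i=6, bit6=1)
  nb ..#.#: next=.  (t=1,i=2, bit5=0)
  nb ..#..: next=.  (t=3,i=3, bit4=0)
  nb ...##: next=.  (t=3,i=9, bit3=0)
  nb ...#.: next=.  (t=3,i=2, bit2=0)
  nb ....#: next=.  (t=3,i=1, bit1=0)
  nb .....: next=.  (t=5,i=9, bit0=0)
  bits 01100011100101111000110111000000 = 1670876608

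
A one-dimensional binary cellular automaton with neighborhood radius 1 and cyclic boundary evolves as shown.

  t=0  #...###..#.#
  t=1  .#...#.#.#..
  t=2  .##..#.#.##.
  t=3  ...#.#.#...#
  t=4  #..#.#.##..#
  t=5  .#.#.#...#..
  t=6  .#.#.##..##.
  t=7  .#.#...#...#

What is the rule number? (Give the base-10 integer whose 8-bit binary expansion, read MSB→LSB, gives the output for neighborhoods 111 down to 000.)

  [7] ### => #  t=0,i=5
  [6] ##. => .  t=0,i=0
  [5] #.# => .  t=0,i=10
  [4] #.. => #  t=0,i=1
  [3] .## => .  t=0,i=4
  [2] .#. => #  t=0,i=9
  [1] ..# => .  t=0,i=3
  [0] ... => .  t=0,i=2
  bits 10010100 = 148

148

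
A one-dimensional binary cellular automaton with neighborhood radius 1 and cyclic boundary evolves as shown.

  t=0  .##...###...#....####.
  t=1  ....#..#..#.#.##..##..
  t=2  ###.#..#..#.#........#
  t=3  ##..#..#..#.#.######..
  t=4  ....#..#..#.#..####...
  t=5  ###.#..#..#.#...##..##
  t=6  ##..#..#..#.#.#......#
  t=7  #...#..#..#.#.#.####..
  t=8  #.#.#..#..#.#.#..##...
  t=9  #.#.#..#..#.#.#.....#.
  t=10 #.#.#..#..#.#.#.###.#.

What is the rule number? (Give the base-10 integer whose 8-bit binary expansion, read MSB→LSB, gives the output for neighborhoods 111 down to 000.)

133

  [7] ### => #  t=0,i=7
  [6] ##. => .  t=0,i=2
  [5] #.# => .  t=1,i=11
  [4] #.. => .  t=0,i=3
  [3] .## => .  t=0,i=1
  [2] .#. => #  t=0,i=12
  [1] ..# => .  t=0,i=0
  [0] ... => #  t=0,i=4
  bits 10000101 = 133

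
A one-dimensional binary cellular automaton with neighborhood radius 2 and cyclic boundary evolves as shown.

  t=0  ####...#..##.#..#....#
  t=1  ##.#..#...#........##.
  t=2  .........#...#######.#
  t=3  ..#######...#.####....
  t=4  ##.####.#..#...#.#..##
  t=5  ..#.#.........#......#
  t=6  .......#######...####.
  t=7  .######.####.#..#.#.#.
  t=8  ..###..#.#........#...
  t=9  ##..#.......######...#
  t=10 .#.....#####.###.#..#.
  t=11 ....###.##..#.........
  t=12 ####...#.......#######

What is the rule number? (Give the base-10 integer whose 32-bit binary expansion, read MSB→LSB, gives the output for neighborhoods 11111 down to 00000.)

  #####|#  b31=1 t=0,i=1
  ####.|.  b30=0 t=0,i=2
  ###.#|.  b29=0 t=2,i=19
  ###..|#  b28=1 t=0,i=3
  ##.##|#  b27=1 t=1,i=21
  ##.#.|.  b26=0 t=0,i=12
  ##..#|.  b25=0 t=8,i=5
  ##...|.  b24=0 t=0,i=4
  #.###|.  b23=0 t=3,i=14
  #.##.|.  b22=0 t=1,i=0
  #.#.#|#  b21=1 t=7,i=18
  #.#..|.  b20=0 t=0,i=13
  #..##|.  b19=0 t=0,i=9
  #..#.|.  b18=0 t=0,i=15
  #...#|.  b17=0 t=0,i=5
  #....|.  b16=0 t=0,i=18
  .####|#  b15=1 t=0,i=0
  .###.|.  b14=0 t=8,i=3
  .##.#|.  b13=0 t=0,i=11
  .##..|.  b12=0 t=11,i=9
  .#.##|.  b11=0 t=3,i=13
  .#.#.|.  b10=0 t=4,i=16
  .#..#|.  b9=0 t=0,i=8
  .#...|.  b8=0 t=0,i=17
  ..###|.  b7=0 t=0,i=21
  ..##.|#  b6=1 t=0,i=10
  ..#.#|.  b5=0 t=3,i=12
  ..#..|.  b4=0 t=0,i=7
  ...##|#  b3=1 t=0,i=20
  ...#.|#  b2=1 t=0,i=6
  ....#|#  b1=1 t=0,i=19
  .....|#  b0=1 t=1,i=13
  bits 10011000001000001000000001001111 = 2552266831

2552266831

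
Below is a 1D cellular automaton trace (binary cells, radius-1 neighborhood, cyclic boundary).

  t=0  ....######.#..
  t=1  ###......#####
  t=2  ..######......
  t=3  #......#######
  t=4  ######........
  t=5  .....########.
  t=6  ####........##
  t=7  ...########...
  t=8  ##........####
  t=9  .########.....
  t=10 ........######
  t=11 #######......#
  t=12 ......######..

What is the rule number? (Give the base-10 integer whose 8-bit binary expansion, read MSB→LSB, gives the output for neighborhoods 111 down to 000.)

117

  ###|.  b7=0 t=0,i=5
  ##.|#  b6=1 t=0,i=9
  #.#|#  b5=1 t=0,i=10
  #..|#  b4=1 t=0,i=12
  .##|.  b3=0 t=0,i=4
  .#.|#  b2=1 t=0,i=11
  ..#|.  b1=0 t=0,i=3
  ...|#  b0=1 t=0,i=0
  bits 01110101 = 117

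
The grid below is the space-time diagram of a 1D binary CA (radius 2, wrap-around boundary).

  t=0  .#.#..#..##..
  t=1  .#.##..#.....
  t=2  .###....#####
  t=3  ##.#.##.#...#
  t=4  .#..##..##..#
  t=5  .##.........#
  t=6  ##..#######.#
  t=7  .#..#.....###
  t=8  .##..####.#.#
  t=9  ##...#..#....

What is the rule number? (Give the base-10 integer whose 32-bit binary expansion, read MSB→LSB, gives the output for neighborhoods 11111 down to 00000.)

953224099

  ##### -> .   bit 31 = 0  t=2,i=10
  ####. -> .   bit 30 = 0  t=2,i=11
  ###.# -> #   bit 29 = 1  t=2,i=12
  ###.. -> #   bit 28 = 1  t=2,i=3
  ##.## -> #   bit 27 = 1  t=2,i=0
  ##.#. -> .   bit 26 = 0  t=3,i=2
  ##..# -> .   bit 25 = 0  t=1,i=5
  ##... -> .   bit 24 = 0  t=0,i=11
  #.### -> #   bit 23 = 1  t=2,i=1
  #.##. -> #   bit 22 = 1  t=1,i=3
  #.#.# -> .   bit 21 = 0  t=3,i=3
  #.#.. -> #   bit 20 = 1  t=0,i=3
  #..## -> .   bit 19 = 0  t=0,i=8
  #..#. -> .   bit 18 = 0  t=0,i=5
  #...# -> .   bit 17 = 0  t=0,i=12
  #.... -> #   bit 16 = 1  t=1,i=9
  .#### -> .   bit 15 = 0  t=2,i=9
  .###. -> .   bit 14 = 0  t=2,i=2
  .##.# -> .   bit 13 = 0  t=3,i=6
  .##.. -> .   bit 12 = 0  t=0,i=10
  .#.## -> #   bit 11 = 1  t=1,i=2
  .#.#. -> .   bit 10 = 0  t=0,i=2
  .#..# -> #   bit 9 = 1  t=0,i=4
  .#... -> #   bit 8 = 1  t=1,i=8
  ..### -> #   bit 7 = 1  t=2,i=8
  ..##. -> .   bit 6 = 0  t=0,i=9
  ..#.# -> #   bit 5 = 1  t=0,i=1
  ..#.. -> .   bit 4 = 0  t=0,i=6
  ...## -> .   bit 3 = 0  t=2,i=7
  ...#. -> .   bit 2 = 0  t=0,i=0
  ....# -> #   bit 1 = 1  t=1,i=12
  ..... -> #   bit 0 = 1  t=1,i=10
  bits 00111000110100010000101110100011 = 953224099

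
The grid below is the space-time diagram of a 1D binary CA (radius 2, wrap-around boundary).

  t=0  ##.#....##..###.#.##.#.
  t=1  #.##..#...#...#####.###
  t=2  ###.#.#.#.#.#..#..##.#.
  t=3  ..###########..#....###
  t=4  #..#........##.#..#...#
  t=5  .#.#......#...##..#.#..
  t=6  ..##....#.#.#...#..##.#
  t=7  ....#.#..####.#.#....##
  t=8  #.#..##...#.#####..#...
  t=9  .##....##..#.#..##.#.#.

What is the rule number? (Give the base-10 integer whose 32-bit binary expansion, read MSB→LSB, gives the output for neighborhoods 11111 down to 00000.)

1064471570

  [31] ##### => .  t=1,i=16
  [30] ####. => .  t=1,i=17
  [29] ###.# => #  t=0,i=14
  [28] ###.. => #  t=3,i=12
  [27] ##.## => #  t=1,i=1
  [26] ##.#. => #  t=0,i=2
  [25] ##..# => #  t=0,i=10
  [24] ##... => #  t=6,i=4
  [23] #.### => .  t=1,i=20
  [22] #.##. => #  t=0,i=0
  [21] #.#.# => #  t=0,i=16
  [20] #.#.. => #  t=0,i=3
  [19] #..## => .  t=0,i=11
  [18] #..#. => .  t=1,i=5
  [17] #...# => #  t=1,i=8
  [16] #.... => .  t=0,i=5
  [15] .#### => #  t=1,i=15
  [14] .###. => .  t=0,i=13
  [13] .##.# => .  t=0,i=1
  [12] .##.. => .  t=0,i=9
  [11] .#.## => #  t=0,i=17
  [10] .#.#. => #  t=2,i=5
  [9] .#..# => .  t=2,i=13
  [8] .#... => .  t=0,i=4
  [7] ..### => .  t=0,i=12
  [6] ..##. => .  t=0,i=8
  [5] ..#.# => .  t=5,i=1
  [4] ..#.. => #  t=1,i=6
  [3] ...## => .  t=0,i=7
  [2] ...#. => .  t=1,i=9
  [1] ....# => #  t=0,i=6
  [0] ..... => .  t=4,i=6
  bits 00111111011100101000110000010010 = 1064471570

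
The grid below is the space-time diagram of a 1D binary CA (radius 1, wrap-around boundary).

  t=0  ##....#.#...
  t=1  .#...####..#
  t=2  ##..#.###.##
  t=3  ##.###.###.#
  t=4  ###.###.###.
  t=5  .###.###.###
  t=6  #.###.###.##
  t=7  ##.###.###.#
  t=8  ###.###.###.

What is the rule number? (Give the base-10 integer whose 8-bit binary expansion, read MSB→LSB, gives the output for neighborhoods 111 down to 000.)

230

  ###|#  b7=1 t=1,i=6
  ##.|#  b6=1 t=0,i=1
  #.#|#  b5=1 t=0,i=7
  #..|.  b4=0 t=0,i=2
  .##|.  b3=0 t=0,i=0
  .#.|#  b2=1 t=0,i=6
  ..#|#  b1=1 t=0,i=5
  ...|.  b0=0 t=0,i=3
  bits 11100110 = 230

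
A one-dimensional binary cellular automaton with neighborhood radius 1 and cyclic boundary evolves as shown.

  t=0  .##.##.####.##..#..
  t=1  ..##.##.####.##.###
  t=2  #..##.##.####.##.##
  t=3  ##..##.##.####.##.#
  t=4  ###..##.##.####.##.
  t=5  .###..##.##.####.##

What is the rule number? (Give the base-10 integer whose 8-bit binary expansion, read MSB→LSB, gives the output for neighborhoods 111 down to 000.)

245

  ###|#  b7=1 t=0,i=8
  ##.|#  b6=1 t=0,i=2
  #.#|#  b5=1 t=0,i=3
  #..|#  b4=1 t=0,i=14
  .##|.  b3=0 t=0,i=1
  .#.|#  b2=1 t=0,i=16
  ..#|.  b1=0 t=0,i=0
  ...|#  b0=1 t=0,i=18
  bits 11110101 = 245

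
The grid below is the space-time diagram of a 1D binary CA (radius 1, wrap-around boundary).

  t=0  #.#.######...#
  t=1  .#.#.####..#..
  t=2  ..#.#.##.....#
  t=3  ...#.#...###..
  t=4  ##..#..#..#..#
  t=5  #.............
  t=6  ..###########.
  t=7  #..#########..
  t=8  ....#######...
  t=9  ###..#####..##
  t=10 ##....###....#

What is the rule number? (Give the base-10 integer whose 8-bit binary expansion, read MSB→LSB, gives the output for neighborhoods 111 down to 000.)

  nb ###: next=#  (t=0,i=5, bit7=1)
  nb ##.: next=.  (t=0,i=0, bit6=0)
  nb #.#: next=#  (t=0,i=1, bit5=1)
  nb #..: next=.  (t=0,i=10, bit4=0)
  nb .##: next=.  (t=0,i=4, bit3=0)
  nb .#.: next=.  (t=0,i=2, bit2=0)
  nb ..#: next=.  (t=0,i=12, bit1=0)
  nb ...: next=#  (t=0,i=11, bit0=1)
  bits 10100001 = 161

161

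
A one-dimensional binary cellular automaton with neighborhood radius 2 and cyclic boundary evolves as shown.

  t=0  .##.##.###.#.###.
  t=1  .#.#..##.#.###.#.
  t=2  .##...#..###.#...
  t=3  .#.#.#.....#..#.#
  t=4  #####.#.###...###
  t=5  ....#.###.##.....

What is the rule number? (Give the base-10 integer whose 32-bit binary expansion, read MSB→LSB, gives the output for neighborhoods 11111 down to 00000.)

966790503

  ##### -> .   bit 31 = 0  t=4,i=0
  ####. -> .   bit 30 = 0  t=4,i=3
  ###.# -> #   bit 29 = 1  t=0,i=9
  ###.. -> #   bit 28 = 1  t=0,i=15
  ##.## -> #   bit 27 = 1  t=0,i=3
  ##.#. -> .   bit 26 = 0  t=0,i=10
  ##..# -> .   bit 25 = 0  t=0,i=16
  ##... -> #   bit 24 = 1  t=2,i=3
  #.### -> #   bit 23 = 1  t=0,i=7
  #.##. -> .   bit 22 = 0  t=0,i=4
  #.#.# -> #   bit 21 = 1  t=0,i=11
  #.#.. -> .   bit 20 = 0  t=1,i=3
  #..## -> .   bit 19 = 0  t=0,i=0
  #..#. -> .   bit 18 = 0  t=1,i=0
  #...# -> .   bit 17 = 0  t=2,i=4
  #.... -> .   bit 16 = 0  t=2,i=15
  .#### -> .   bit 15 = 0  t=4,i=15
  .###. -> .   bit 14 = 0  t=0,i=8
  .##.# -> .   bit 13 = 0  t=0,i=2
  .##.. -> .   bit 12 = 0  t=2,i=2
  .#.## -> #   bit 11 = 1  t=0,i=12
  .#.#. -> #   bit 10 = 1  t=1,i=2
  .#..# -> .   bit 9 = 0  t=1,i=4
  .#... -> #   bit 8 = 1  t=2,i=14
  ..### -> .   bit 7 = 0  t=2,i=9
  ..##. -> #   bit 6 = 1  t=0,i=1
  ..#.# -> #   bit 5 = 1  t=1,i=1
  ..#.. -> .   bit 4 = 0  t=2,i=6
  ...## -> .   bit 3 = 0  t=2,i=0
  ...#. -> #   bit 2 = 1  t=2,i=5
  ....# -> #   bit 1 = 1  t=2,i=16
  ..... -> #   bit 0 = 1  t=3,i=8
  bits 00111001101000000000110101100111 = 966790503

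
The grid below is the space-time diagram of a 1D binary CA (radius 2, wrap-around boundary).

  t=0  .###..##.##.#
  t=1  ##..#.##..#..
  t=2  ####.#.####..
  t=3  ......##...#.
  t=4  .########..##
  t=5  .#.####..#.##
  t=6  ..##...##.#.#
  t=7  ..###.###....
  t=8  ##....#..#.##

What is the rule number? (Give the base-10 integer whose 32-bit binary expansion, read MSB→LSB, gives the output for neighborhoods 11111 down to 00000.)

  ##### -> #   bit 31 = 1  t=4,i=3
  ####. -> .   bit 30 = 0  t=2,i=2
  ###.# -> .   bit 29 = 0  t=2,i=3
  ###.. -> .   bit 28 = 0  t=0,i=3
  ##.## -> .   bit 27 = 0  t=0,i=8
  ##.#. -> .   bit 26 = 0  t=0,i=11
  ##..# -> #   bit 25 = 1  t=0,i=4
  ##... -> #   bit 24 = 1  t=3,i=8
  #.### -> #   bit 23 = 1  t=0,i=1
  #.##. -> .   bit 22 = 0  t=0,i=9
  #.#.# -> .   bit 21 = 0  t=0,i=12
  #.#.. -> .   bit 20 = 0  t=6,i=12
  #..## -> .   bit 19 = 0  t=0,i=5
  #..#. -> #   bit 18 = 1  t=1,i=3
  #...# -> .   bit 17 = 0  t=3,i=9
  #.... -> .   bit 16 = 0  t=3,i=0
  .#### -> .   bit 15 = 0  t=2,i=1
  .###. -> .   bit 14 = 0  t=0,i=2
  .##.# -> #   bit 13 = 1  t=0,i=7
  .##.. -> #   bit 12 = 1  t=1,i=1
  .#.## -> #   bit 11 = 1  t=0,i=0
  .#.#. -> .   bit 10 = 0  t=6,i=11
  .#..# -> .   bit 9 = 0  t=1,i=11
  .#... -> #   bit 8 = 1  t=3,i=12
  ..### -> .   bit 7 = 0  t=2,i=0
  ..##. -> #   bit 6 = 1  t=0,i=6
  ..#.# -> .   bit 5 = 0  t=1,i=4
  ..#.. -> #   bit 4 = 1  t=1,i=10
  ...## -> #   bit 3 = 1  t=3,i=5
  ...#. -> .   bit 2 = 0  t=3,i=10
  ....# -> #   bit 1 = 1  t=3,i=4
  ..... -> #   bit 0 = 1  t=3,i=1
  bits 10000011100001000011100101011011 = 2206480731

2206480731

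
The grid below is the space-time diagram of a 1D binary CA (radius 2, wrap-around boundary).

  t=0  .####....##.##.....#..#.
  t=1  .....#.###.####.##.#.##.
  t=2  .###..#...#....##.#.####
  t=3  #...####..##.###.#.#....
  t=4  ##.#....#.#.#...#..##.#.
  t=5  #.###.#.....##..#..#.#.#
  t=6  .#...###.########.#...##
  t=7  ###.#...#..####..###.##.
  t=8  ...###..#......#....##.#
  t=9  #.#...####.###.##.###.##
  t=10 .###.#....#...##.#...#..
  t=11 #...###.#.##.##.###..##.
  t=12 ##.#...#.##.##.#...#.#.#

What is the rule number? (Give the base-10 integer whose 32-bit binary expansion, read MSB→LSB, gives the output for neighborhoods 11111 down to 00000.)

  [31] ##### => #  t=6,i=11
  [30] ####. => .  t=0,i=3
  [29] ###.# => .  t=1,i=9
  [28] ###.. => .  t=0,i=4
  [27] ##.## => #  t=0,i=11
  [26] ##.#. => #  t=1,i=18
  [25] ##..# => #  t=2,i=4
  [24] ##... => #  t=0,i=5
  [23] #.### => .  t=1,i=7
  [22] #.##. => #  t=0,i=12
  [21] #.#.# => .  t=1,i=19
  [20] #.#.. => #  t=3,i=19
  [19] #..## => .  t=0,i=0
  [18] #..#. => #  t=0,i=21
  [17] #...# => .  t=2,i=8
  [16] #.... => .  t=0,i=6
  [15] .#### => .  t=0,i=2
  [14] .###. => .  t=1,i=8
  [13] .##.# => .  t=0,i=10
  [12] .##.. => #  t=0,i=13
  [11] .#.## => #  t=1,i=6
  [10] .#.#. => .  t=3,i=18
  [9] .#..# => .  t=0,i=20
  [8] .#... => #  t=2,i=7
  [7] ..### => .  t=0,i=1
  [6] ..##. => #  t=0,i=9
  [5] ..#.# => .  t=1,i=5
  [4] ..#.. => #  t=0,i=19
  [3] ...## => #  t=0,i=8
  [2] ...#. => .  t=0,i=18
  [1] ....# => #  t=0,i=7
  [0] ..... => #  t=0,i=16
  bits 10001111010101000001100101011011 = 2404653403

2404653403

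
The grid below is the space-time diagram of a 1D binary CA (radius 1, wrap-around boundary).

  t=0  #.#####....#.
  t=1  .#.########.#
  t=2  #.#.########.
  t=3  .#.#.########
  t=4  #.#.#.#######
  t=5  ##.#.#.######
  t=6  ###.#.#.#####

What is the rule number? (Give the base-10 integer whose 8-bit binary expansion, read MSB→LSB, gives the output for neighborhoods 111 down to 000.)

  ### -> #   bit 7 = 1  t=0,i=3
  ##. -> #   bit 6 = 1  t=0,i=6
  #.# -> #   bit 5 = 1  t=0,i=1
  #.. -> #   bit 4 = 1  t=0,i=7
  .## -> .   bit 3 = 0  t=0,i=2
  .#. -> .   bit 2 = 0  t=0,i=0
  ..# -> #   bit 1 = 1  t=0,i=10
  ... -> #   bit 0 = 1  t=0,i=8
  bits 11110011 = 243

243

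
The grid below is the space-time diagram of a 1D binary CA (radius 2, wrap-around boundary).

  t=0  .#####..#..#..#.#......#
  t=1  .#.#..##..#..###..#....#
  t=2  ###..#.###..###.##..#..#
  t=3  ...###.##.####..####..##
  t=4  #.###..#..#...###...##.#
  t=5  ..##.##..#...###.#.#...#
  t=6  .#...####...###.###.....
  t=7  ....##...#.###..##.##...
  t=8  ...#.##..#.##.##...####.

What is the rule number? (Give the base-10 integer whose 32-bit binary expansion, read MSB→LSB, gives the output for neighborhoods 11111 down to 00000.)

2280477864

  ##### -> #   bit 31 = 1  t=0,i=3
  ####. -> .   bit 30 = 0  t=0,i=4
  ###.# -> .   bit 29 = 0  t=2,i=14
  ###.. -> .   bit 28 = 0  t=0,i=5
  ##.## -> .   bit 27 = 0  t=2,i=15
  ##.#. -> #   bit 26 = 1  t=5,i=16
  ##..# -> #   bit 25 = 1  t=0,i=6
  ##... -> #   bit 24 = 1  t=3,i=0
  #.### -> #   bit 23 = 1  t=0,i=1
  #.##. -> #   bit 22 = 1  t=2,i=16
  #.#.# -> #   bit 21 = 1  t=1,i=1
  #.#.. -> .   bit 20 = 0  t=0,i=16
  #..## -> #   bit 19 = 1  t=1,i=5
  #..#. -> #   bit 18 = 1  t=0,i=7
  #...# -> .   bit 17 = 0  t=3,i=1
  #.... -> #   bit 16 = 1  t=0,i=18
  .#### -> .   bit 15 = 0  t=0,i=2
  .###. -> #   bit 14 = 1  t=1,i=14
  .##.# -> .   bit 13 = 0  t=3,i=8
  .##.. -> #   bit 12 = 1  t=1,i=7
  .#.## -> .   bit 11 = 0  t=0,i=0
  .#.#. -> #   bit 10 = 1  t=0,i=15
  .#..# -> .   bit 9 = 0  t=0,i=9
  .#... -> .   bit 8 = 0  t=0,i=17
  ..### -> #   bit 7 = 1  t=1,i=13
  ..##. -> .   bit 6 = 0  t=1,i=6
  ..#.# -> #   bit 5 = 1  t=0,i=14
  ..#.. -> .   bit 4 = 0  t=0,i=8
  ...## -> #   bit 3 = 1  t=3,i=2
  ...#. -> .   bit 2 = 0  t=0,i=22
  ....# -> .   bit 1 = 0  t=0,i=21
  ..... -> .   bit 0 = 0  t=0,i=19
  bits 10000111111011010101010010101000 = 2280477864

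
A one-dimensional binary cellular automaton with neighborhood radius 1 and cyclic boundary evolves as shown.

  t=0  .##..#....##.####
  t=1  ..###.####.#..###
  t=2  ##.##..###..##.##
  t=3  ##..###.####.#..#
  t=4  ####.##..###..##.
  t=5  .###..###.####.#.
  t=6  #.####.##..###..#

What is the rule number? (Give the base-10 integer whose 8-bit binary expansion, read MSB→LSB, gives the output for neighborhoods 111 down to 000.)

  ### -> #   bit 7 = 1  t=0,i=14
  ##. -> #   bit 6 = 1  t=0,i=2
  #.# -> .   bit 5 = 0  t=0,i=0
  #.. -> #   bit 4 = 1  t=0,i=3
  .## -> .   bit 3 = 0  t=0,i=1
  .#. -> .   bit 2 = 0  t=0,i=5
  ..# -> #   bit 1 = 1  t=0,i=4
  ... -> #   bit 0 = 1  t=0,i=7
  bits 11010011 = 211

211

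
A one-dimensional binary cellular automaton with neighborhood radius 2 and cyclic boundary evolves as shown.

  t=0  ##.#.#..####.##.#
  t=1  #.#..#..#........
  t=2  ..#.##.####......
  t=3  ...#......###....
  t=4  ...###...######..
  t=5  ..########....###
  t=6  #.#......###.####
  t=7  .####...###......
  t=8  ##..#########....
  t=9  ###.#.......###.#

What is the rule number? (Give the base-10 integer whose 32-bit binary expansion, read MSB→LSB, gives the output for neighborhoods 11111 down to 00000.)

387406296

  [31] ##### => .  t=4,i=11
  [30] ####. => .  t=0,i=10
  [29] ###.# => .  t=0,i=1
  [28] ###.. => #  t=2,i=10
  [27] ##.## => .  t=0,i=12
  [26] ##.#. => #  t=0,i=2
  [25] ##..# => #  t=5,i=0
  [24] ##... => #  t=2,i=11
  [23] #.### => .  t=0,i=16
  [22] #.##. => .  t=0,i=13
  [21] #.#.# => .  t=0,i=3
  [20] #.#.. => #  t=0,i=5
  [19] #..## => .  t=0,i=7
  [18] #..#. => #  t=1,i=4
  [17] #...# => #  t=4,i=7
  [16] #.... => #  t=1,i=10
  [15] .#### => .  t=0,i=9
  [14] .###. => #  t=0,i=0
  [13] .##.# => .  t=0,i=14
  [12] .##.. => #  t=8,i=1
  [11] .#.## => #  t=2,i=3
  [10] .#.#. => .  t=0,i=4
  [9] .#..# => .  t=0,i=6
  [8] .#... => #  t=1,i=9
  [7] ..### => #  t=0,i=8
  [6] ..##. => #  t=8,i=0
  [5] ..#.# => .  t=1,i=0
  [4] ..#.. => #  t=1,i=5
  [3] ...## => #  t=3,i=9
  [2] ...#. => .  t=1,i=16
  [1] ....# => .  t=1,i=15
  [0] ..... => .  t=1,i=11
  bits 00010111000101110101100111011000 = 387406296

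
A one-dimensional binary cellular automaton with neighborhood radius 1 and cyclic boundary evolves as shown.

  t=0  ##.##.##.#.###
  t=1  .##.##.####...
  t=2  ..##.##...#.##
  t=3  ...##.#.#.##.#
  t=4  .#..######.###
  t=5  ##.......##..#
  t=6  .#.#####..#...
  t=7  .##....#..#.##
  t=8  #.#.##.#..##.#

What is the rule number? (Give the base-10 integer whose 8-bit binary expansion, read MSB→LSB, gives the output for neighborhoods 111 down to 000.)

101

  nb ###: next=.  (t=0,i=0, bit7=0)
  nb ##.: next=#  (t=0,i=1, bit6=1)
  nb #.#: next=#  (t=0,i=2, bit5=1)
  nb #..: next=.  (t=1,i=11, bit4=0)
  nb .##: next=.  (t=0,i=3, bit3=0)
  nb .#.: next=#  (t=0,i=9, bit2=1)
  nb ..#: next=.  (t=1,i=0, bit1=0)
  nb ...: next=#  (t=1,i=12, bit0=1)
  bits 01100101 = 101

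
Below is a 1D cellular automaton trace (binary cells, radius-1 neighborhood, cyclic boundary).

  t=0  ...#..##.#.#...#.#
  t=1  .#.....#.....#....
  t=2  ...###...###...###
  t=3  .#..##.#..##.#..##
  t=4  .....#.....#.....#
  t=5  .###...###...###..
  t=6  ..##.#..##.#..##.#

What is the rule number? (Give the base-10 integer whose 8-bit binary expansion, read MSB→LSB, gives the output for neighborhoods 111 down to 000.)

  ### -> #   bit 7 = 1  t=2,i=4
  ##. -> #   bit 6 = 1  t=0,i=7
  #.# -> .   bit 5 = 0  t=0,i=8
  #.. -> .   bit 4 = 0  t=0,i=0
  .## -> .   bit 3 = 0  t=0,i=6
  .#. -> .   bit 2 = 0  t=0,i=3
  ..# -> .   bit 1 = 0  t=0,i=2
  ... -> #   bit 0 = 1  t=0,i=1
  bits 11000001 = 193

193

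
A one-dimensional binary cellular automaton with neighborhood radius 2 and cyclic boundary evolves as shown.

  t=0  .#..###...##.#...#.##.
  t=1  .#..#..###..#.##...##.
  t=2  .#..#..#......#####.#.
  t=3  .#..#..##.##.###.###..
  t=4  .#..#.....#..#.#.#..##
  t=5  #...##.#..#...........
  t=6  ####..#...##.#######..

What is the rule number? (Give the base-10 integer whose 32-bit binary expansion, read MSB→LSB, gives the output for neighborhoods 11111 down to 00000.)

  #####|.  b31=0 t=2,i=16
  ####.|#  b30=1 t=2,i=17
  ###.#|#  b29=1 t=2,i=18
  ###..|.  b28=0 t=0,i=6
  ##.##|.  b27=0 t=3,i=9
  ##.#.|#  b26=1 t=0,i=12
  ##..#|.  b25=0 t=0,i=21
  ##...|#  b24=1 t=0,i=7
  #.###|#  b23=1 t=3,i=13
  #.##.|#  b22=1 t=0,i=19
  #.#.#|.  b21=0 t=4,i=15
  #.#..|.  b20=0 t=0,i=13
  #..##|.  b19=0 t=0,i=3
  #..#.|.  b18=0 t=0,i=0
  #...#|#  b17=1 t=0,i=8
  #....|.  b16=0 t=2,i=9
  .####|#  b15=1 t=2,i=15
  .###.|.  b14=0 t=0,i=5
  .##.#|.  b13=0 t=0,i=11
  .##..|#  b12=1 t=0,i=20
  .#.##|.  b11=0 t=0,i=18
  .#.#.|.  b10=0 t=4,i=14
  .#..#|.  b9=0 t=0,i=2
  .#...|#  b8=1 t=0,i=14
  ..###|#  b7=1 t=0,i=4
  ..##.|.  b6=0 t=0,i=10
  ..#.#|.  b5=0 t=0,i=17
  ..#..|#  b4=1 t=0,i=1
  ...##|#  b3=1 t=0,i=9
  ...#.|.  b2=0 t=0,i=16
  ....#|.  b1=0 t=2,i=12
  .....|#  b0=1 t=2,i=10
  bits 01100101110000101001000110011001 = 1707250073

1707250073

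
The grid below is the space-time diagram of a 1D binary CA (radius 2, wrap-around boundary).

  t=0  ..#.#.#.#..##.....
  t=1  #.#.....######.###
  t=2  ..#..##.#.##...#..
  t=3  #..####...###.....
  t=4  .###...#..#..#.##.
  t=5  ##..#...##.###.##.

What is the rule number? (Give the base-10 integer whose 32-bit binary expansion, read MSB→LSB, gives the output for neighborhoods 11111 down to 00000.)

2178691811

  ##### -> #   bit 31 = 1  t=1,i=10
  ####. -> .   bit 30 = 0  t=1,i=12
  ###.# -> .   bit 29 = 0  t=1,i=0
  ###.. -> .   bit 28 = 0  t=3,i=6
  ##.## -> .   bit 27 = 0  t=1,i=14
  ##.#. -> .   bit 26 = 0  t=1,i=1
  ##..# -> .   bit 25 = 0  t=4,i=17
  ##... -> #   bit 24 = 1  t=0,i=13
  #.### -> #   bit 23 = 1  t=1,i=15
  #.##. -> #   bit 22 = 1  t=2,i=10
  #.#.# -> .   bit 21 = 0  t=0,i=4
  #.#.. -> #   bit 20 = 1  t=0,i=8
  #..## -> #   bit 19 = 1  t=0,i=10
  #..#. -> #   bit 18 = 1  t=4,i=9
  #...# -> .   bit 17 = 0  t=2,i=13
  #.... -> .   bit 16 = 0  t=0,i=14
  .#### -> .   bit 15 = 0  t=1,i=9
  .###. -> .   bit 14 = 0  t=3,i=11
  .##.# -> #   bit 13 = 1  t=2,i=6
  .##.. -> #   bit 12 = 1  t=0,i=12
  .#.## -> .   bit 11 = 0  t=2,i=9
  .#.#. -> .   bit 10 = 0  t=0,i=3
  .#..# -> #   bit 9 = 1  t=0,i=9
  .#... -> .   bit 8 = 0  t=1,i=3
  ..### -> #   bit 7 = 1  t=1,i=8
  ..##. -> #   bit 6 = 1  t=0,i=11
  ..#.# -> #   bit 5 = 1  t=0,i=2
  ..#.. -> .   bit 4 = 0  t=2,i=2
  ...## -> .   bit 3 = 0  t=1,i=7
  ...#. -> .   bit 2 = 0  t=0,i=1
  ....# -> #   bit 1 = 1  t=0,i=0
  ..... -> #   bit 0 = 1  t=0,i=15
  bits 10000001110111000011001011100011 = 2178691811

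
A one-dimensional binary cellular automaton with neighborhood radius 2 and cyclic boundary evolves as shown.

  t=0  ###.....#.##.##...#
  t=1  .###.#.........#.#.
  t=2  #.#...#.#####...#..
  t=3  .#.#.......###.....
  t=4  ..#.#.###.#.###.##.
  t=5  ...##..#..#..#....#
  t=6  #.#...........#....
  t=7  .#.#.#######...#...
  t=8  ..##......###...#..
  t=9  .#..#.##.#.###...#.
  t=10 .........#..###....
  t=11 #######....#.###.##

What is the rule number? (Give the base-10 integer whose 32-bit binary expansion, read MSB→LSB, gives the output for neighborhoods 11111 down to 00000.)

1361593609

  nb #####: next=.  (t=2,i=10, bit31=0)
  nb ####.: next=#  (t=0,i=1, bit30=1)
  nb ###.#: next=.  (t=1,i=3, bit29=0)
  nb ###..: next=#  (t=0,i=2, bit28=1)
  nb ##.##: next=.  (t=0,i=12, bit27=0)
  nb ##.#.: next=.  (t=1,i=4, bit26=0)
  nb ##..#: next=.  (t=5,i=5, bit25=0)
  nb ##...: next=#  (t=0,i=3, bit24=1)
  nb #.###: next=.  (t=2,i=8, bit23=0)
  nb #.##.: next=.  (t=0,i=10, bit22=0)
  nb #.#.#: next=#  (t=4,i=4, bit21=1)
  nb #.#..: next=.  (t=1,i=5, bit20=0)
  nb #..##: next=#  (t=1,i=0, bit19=1)
  nb #..#.: next=.  (t=2,i=18, bit18=0)
  nb #...#: next=.  (t=0,i=16, bit17=0)
  nb #....: next=.  (t=0,i=4, bit16=0)
  nb .####: next=.  (t=0,i=0, bit15=0)
  nb .###.: next=#  (t=1,i=2, bit14=1)
  nb .##.#: next=.  (t=0,i=11, bit13=0)
  nb .##..: next=.  (t=0,i=14, bit12=0)
  nb .#.##: next=.  (t=0,i=9, bit11=0)
  nb .#.#.: next=#  (t=1,i=16, bit10=1)
  nb .#..#: next=.  (t=1,i=18, bit9=0)
  nb .#...: next=#  (t=1,i=6, bit8=1)
  nb ..###: next=.  (t=0,i=18, bit7=0)
  nb ..##.: next=.  (t=5,i=3, bit6=0)
  nb ..#.#: next=.  (t=0,i=8, bit5=0)
  nb ..#..: next=.  (t=2,i=16, bit4=0)
  nb ...##: next=#  (t=0,i=17, bit3=1)
  nb ...#.: next=.  (t=0,i=7, bit2=0)
  nb ....#: next=.  (t=0,i=6, bit1=0)
  nb .....: next=#  (t=0,i=5, bit0=1)
  bits 01010001001010000100010100001001 = 1361593609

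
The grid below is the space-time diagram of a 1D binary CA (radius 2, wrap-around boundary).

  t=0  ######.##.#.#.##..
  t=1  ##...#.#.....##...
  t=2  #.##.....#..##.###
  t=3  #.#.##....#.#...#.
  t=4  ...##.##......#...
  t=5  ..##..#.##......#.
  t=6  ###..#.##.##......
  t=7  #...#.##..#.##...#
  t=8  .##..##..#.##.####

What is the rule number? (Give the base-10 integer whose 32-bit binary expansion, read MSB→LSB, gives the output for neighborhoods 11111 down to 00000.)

558336712

  nb #####: next=.  (t=0,i=2, bit31=0)
  nb ####.: next=.  (t=0,i=4, bit30=0)
  nb ###.#: next=#  (t=0,i=5, bit29=1)
  nb ###..: next=.  (t=6,i=2, bit28=0)
  nb ##.##: next=.  (t=0,i=6, bit27=0)
  nb ##.#.: next=.  (t=0,i=9, bit26=0)
  nb ##..#: next=.  (t=0,i=16, bit25=0)
  nb ##...: next=#  (t=1,i=2, bit24=1)
  nb #.###: next=.  (t=2,i=15, bit23=0)
  nb #.##.: next=#  (t=0,i=7, bit22=1)
  nb #.#.#: next=.  (t=0,i=10, bit21=0)
  nb #.#..: next=.  (t=1,i=7, bit20=0)
  nb #..##: next=.  (t=0,i=17, bit19=0)
  nb #..#.: next=#  (t=5,i=5, bit18=1)
  nb #...#: next=#  (t=1,i=3, bit17=1)
  nb #....: next=#  (t=1,i=9, bit16=1)
  nb .####: next=#  (t=0,i=1, bit15=1)
  nb .###.: next=.  (t=6,i=1, bit14=0)
  nb .##.#: next=.  (t=0,i=8, bit13=0)
  nb .##..: next=.  (t=0,i=15, bit12=0)
  nb .#.##: next=#  (t=0,i=13, bit11=1)
  nb .#.#.: next=.  (t=0,i=11, bit10=0)
  nb .#..#: next=#  (t=2,i=10, bit9=1)
  nb .#...: next=.  (t=1,i=8, bit8=0)
  nb ..###: next=#  (t=0,i=0, bit7=1)
  nb ..##.: next=#  (t=1,i=0, bit6=1)
  nb ..#.#: next=.  (t=1,i=5, bit5=0)
  nb ..#..: next=.  (t=2,i=9, bit4=0)
  nb ...##: next=#  (t=1,i=12, bit3=1)
  nb ...#.: next=.  (t=1,i=4, bit2=0)
  nb ....#: next=.  (t=1,i=11, bit1=0)
  nb .....: next=.  (t=1,i=10, bit0=0)
  bits 00100001010001111000101011001000 = 558336712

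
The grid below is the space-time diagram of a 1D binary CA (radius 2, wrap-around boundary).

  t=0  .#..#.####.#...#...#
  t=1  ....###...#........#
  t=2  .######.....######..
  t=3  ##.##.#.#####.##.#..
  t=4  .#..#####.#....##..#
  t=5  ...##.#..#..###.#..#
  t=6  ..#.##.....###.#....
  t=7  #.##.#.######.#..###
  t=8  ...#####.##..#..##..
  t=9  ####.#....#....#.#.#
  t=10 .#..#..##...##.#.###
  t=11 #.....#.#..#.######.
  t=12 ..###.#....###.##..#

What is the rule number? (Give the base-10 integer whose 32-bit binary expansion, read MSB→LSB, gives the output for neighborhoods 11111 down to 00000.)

  #####|#  b31=1 t=2,i=3
  ####.|.  b30=0 t=0,i=8
  ###.#|.  b29=0 t=0,i=9
  ###..|#  b28=1 t=1,i=6
  ##.##|.  b27=0 t=3,i=2
  ##.#.|#  b26=1 t=0,i=10
  ##..#|.  b25=0 t=4,i=17
  ##...|.  b24=0 t=1,i=7
  #.###|#  b23=1 t=0,i=6
  #.##.|.  b22=0 t=3,i=3
  #.#.#|#  b21=1 t=3,i=6
  #.#..|.  b20=0 t=0,i=1
  #..##|#  b19=1 t=3,i=19
  #..#.|.  b18=0 t=0,i=3
  #...#|.  b17=0 t=0,i=13
  #....|#  b16=1 t=1,i=1
  .####|.  b15=0 t=0,i=7
  .###.|#  b14=1 t=1,i=5
  .##.#|#  b13=1 t=3,i=1
  .##..|#  b12=1 t=4,i=16
  .#.##|#  b11=1 t=0,i=5
  .#.#.|.  b10=0 t=0,i=0
  .#..#|.  b9=0 t=0,i=2
  .#...|.  b8=0 t=0,i=12
  ..###|#  b7=1 t=1,i=4
  ..##.|.  b6=0 t=3,i=0
  ..#.#|#  b5=1 t=0,i=4
  ..#..|.  b4=0 t=0,i=15
  ...##|#  b3=1 t=1,i=3
  ...#.|.  b2=0 t=0,i=14
  ....#|#  b1=1 t=1,i=2
  .....|#  b0=1 t=1,i=13
  bits 10010100101010010111100010101011 = 2494134443

2494134443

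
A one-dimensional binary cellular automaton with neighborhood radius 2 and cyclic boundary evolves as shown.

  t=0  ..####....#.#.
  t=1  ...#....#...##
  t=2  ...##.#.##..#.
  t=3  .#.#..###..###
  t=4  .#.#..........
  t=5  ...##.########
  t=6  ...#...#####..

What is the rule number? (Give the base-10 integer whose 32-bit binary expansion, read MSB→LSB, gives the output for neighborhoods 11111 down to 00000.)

2155120979

  #####|#  b31=1 t=5,i=8
  ####.|.  b30=0 t=0,i=4
  ###.#|.  b29=0 t=3,i=13
  ###..|.  b28=0 t=0,i=5
  ##.##|.  b27=0 t=5,i=5
  ##.#.|.  b26=0 t=2,i=5
  ##..#|.  b25=0 t=2,i=10
  ##...|.  b24=0 t=0,i=6
  #.###|.  b23=0 t=5,i=6
  #.##.|#  b22=1 t=2,i=8
  #.#.#|#  b21=1 t=2,i=6
  #.#..|#  b20=1 t=0,i=12
  #..##|.  b19=0 t=3,i=5
  #..#.|#  b18=1 t=2,i=11
  #...#|.  b17=0 t=0,i=0
  #....|.  b16=0 t=0,i=7
  .####|#  b15=1 t=0,i=3
  .###.|.  b14=0 t=3,i=7
  .##.#|.  b13=0 t=2,i=4
  .##..|.  b12=0 t=1,i=13
  .#.##|#  b11=1 t=2,i=7
  .#.#.|.  b10=0 t=0,i=11
  .#..#|.  b9=0 t=3,i=4
  .#...|#  b8=1 t=0,i=13
  ..###|.  b7=0 t=0,i=2
  ..##.|#  b6=1 t=1,i=12
  ..#.#|.  b5=0 t=0,i=10
  ..#..|#  b4=1 t=1,i=3
  ...##|.  b3=0 t=0,i=1
  ...#.|.  b2=0 t=0,i=9
  ....#|#  b1=1 t=0,i=8
  .....|#  b0=1 t=4,i=6
  bits 10000000011101001000100101010011 = 2155120979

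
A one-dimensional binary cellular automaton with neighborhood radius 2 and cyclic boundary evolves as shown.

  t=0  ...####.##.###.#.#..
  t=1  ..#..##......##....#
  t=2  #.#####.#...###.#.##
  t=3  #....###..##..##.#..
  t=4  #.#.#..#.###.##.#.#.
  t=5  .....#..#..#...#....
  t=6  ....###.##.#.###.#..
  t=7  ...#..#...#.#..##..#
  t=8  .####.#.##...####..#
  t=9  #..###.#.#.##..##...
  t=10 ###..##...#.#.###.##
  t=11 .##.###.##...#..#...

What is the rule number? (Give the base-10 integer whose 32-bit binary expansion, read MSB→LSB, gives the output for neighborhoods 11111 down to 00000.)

1946884700

  #####|.  b31=0 t=2,i=4
  ####.|#  b30=1 t=0,i=5
  ###.#|#  b29=1 t=0,i=6
  ###..|#  b28=1 t=3,i=7
  ##.##|.  b27=0 t=0,i=7
  ##.#.|#  b26=1 t=0,i=14
  ##..#|.  b25=0 t=3,i=8
  ##...|.  b24=0 t=1,i=7
  #.###|.  b23=0 t=0,i=11
  #.##.|.  b22=0 t=0,i=8
  #.#.#|.  b21=0 t=0,i=15
  #.#..|.  b20=0 t=0,i=17
  #..##|#  b19=1 t=1,i=4
  #..#.|.  b18=0 t=1,i=1
  #...#|#  b17=1 t=2,i=10
  #....|#  b16=1 t=0,i=19
  .####|.  b15=0 t=0,i=4
  .###.|.  b14=0 t=0,i=12
  .##.#|.  b13=0 t=0,i=9
  .##..|#  b12=1 t=1,i=6
  .#.##|#  b11=1 t=2,i=17
  .#.#.|.  b10=0 t=0,i=16
  .#..#|#  b9=1 t=1,i=0
  .#...|.  b8=0 t=0,i=18
  ..###|.  b7=0 t=0,i=3
  ..##.|#  b6=1 t=1,i=5
  ..#.#|.  b5=0 t=4,i=7
  ..#..|#  b4=1 t=1,i=2
  ...##|#  b3=1 t=0,i=2
  ...#.|#  b2=1 t=1,i=18
  ....#|.  b1=0 t=0,i=1
  .....|.  b0=0 t=0,i=0
  bits 01110100000010110001101001011100 = 1946884700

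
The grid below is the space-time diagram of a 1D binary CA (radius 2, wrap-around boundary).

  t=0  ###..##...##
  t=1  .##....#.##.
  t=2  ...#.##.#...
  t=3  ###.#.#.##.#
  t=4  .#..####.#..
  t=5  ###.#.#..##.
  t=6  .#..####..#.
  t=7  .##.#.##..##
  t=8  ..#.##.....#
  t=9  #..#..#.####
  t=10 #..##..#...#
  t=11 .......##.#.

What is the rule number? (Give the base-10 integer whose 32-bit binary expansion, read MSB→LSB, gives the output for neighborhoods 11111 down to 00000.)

1362128799

  nb #####: next=.  (t=0,i=0, bit31=0)
  nb ####.: next=#  (t=0,i=1, bit30=1)
  nb ###.#: next=.  (t=3,i=2, bit29=0)
  nb ###..: next=#  (t=0,i=2, bit28=1)
  nb ##.##: next=.  (t=3,i=10, bit27=0)
  nb ##.#.: next=.  (t=2,i=7, bit26=0)
  nb ##..#: next=.  (t=0,i=3, bit25=0)
  nb ##...: next=#  (t=0,i=7, bit24=1)
  nb #.###: next=.  (t=3,i=11, bit23=0)
  nb #.##.: next=.  (t=1,i=9, bit22=0)
  nb #.#.#: next=#  (t=3,i=4, bit21=1)
  nb #.#..: next=#  (t=2,i=8, bit20=1)
  nb #..##: next=.  (t=0,i=4, bit19=0)
  nb #..#.: next=.  (t=6,i=0, bit18=0)
  nb #...#: next=.  (t=0,i=8, bit17=0)
  nb #....: next=.  (t=1,i=4, bit16=0)
  nb .####: next=.  (t=0,i=11, bit15=0)
  nb .###.: next=#  (t=5,i=1, bit14=1)
  nb .##.#: next=#  (t=2,i=6, bit13=1)
  nb .##..: next=.  (t=0,i=6, bit12=0)
  nb .#.##: next=#  (t=1,i=8, bit11=1)
  nb .#.#.: next=#  (t=3,i=5, bit10=1)
  nb .#..#: next=#  (t=4,i=2, bit9=1)
  nb .#...: next=#  (t=2,i=9, bit8=1)
  nb ..###: next=#  (t=0,i=10, bit7=1)
  nb ..##.: next=.  (t=0,i=5, bit6=0)
  nb ..#.#: next=.  (t=1,i=7, bit5=0)
  nb ..#..: next=#  (t=4,i=1, bit4=1)
  nb ...##: next=#  (t=0,i=9, bit3=1)
  nb ...#.: next=#  (t=1,i=6, bit2=1)
  nb ....#: next=#  (t=1,i=5, bit1=1)
  nb .....: next=#  (t=2,i=0, bit0=1)
  bits 01010001001100000110111110011111 = 1362128799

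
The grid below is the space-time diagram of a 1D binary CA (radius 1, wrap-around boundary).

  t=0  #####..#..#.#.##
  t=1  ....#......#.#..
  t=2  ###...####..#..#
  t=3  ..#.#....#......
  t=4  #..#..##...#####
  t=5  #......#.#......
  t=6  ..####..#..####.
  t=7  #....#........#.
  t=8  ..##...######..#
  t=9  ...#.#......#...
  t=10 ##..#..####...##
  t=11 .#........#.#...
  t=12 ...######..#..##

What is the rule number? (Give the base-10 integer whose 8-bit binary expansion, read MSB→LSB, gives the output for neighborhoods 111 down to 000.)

  ### -> .   bit 7 = 0  t=0,i=0
  ##. -> #   bit 6 = 1  t=0,i=4
  #.# -> #   bit 5 = 1  t=0,i=11
  #.. -> .   bit 4 = 0  t=0,i=5
  .## -> .   bit 3 = 0  t=0,i=14
  .#. -> .   bit 2 = 0  t=0,i=7
  ..# -> .   bit 1 = 0  t=0,i=6
  ... -> #   bit 0 = 1  t=1,i=0
  bits 01100001 = 97

97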